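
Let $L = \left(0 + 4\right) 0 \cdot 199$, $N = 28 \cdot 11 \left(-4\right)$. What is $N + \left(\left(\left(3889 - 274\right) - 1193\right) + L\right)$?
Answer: $1190$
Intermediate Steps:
$N = -1232$ ($N = 308 \left(-4\right) = -1232$)
$L = 0$ ($L = 4 \cdot 0 \cdot 199 = 0 \cdot 199 = 0$)
$N + \left(\left(\left(3889 - 274\right) - 1193\right) + L\right) = -1232 + \left(\left(\left(3889 - 274\right) - 1193\right) + 0\right) = -1232 + \left(\left(3615 - 1193\right) + 0\right) = -1232 + \left(2422 + 0\right) = -1232 + 2422 = 1190$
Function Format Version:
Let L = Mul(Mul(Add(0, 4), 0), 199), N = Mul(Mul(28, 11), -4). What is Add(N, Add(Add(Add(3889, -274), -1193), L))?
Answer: 1190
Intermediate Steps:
N = -1232 (N = Mul(308, -4) = -1232)
L = 0 (L = Mul(Mul(4, 0), 199) = Mul(0, 199) = 0)
Add(N, Add(Add(Add(3889, -274), -1193), L)) = Add(-1232, Add(Add(Add(3889, -274), -1193), 0)) = Add(-1232, Add(Add(3615, -1193), 0)) = Add(-1232, Add(2422, 0)) = Add(-1232, 2422) = 1190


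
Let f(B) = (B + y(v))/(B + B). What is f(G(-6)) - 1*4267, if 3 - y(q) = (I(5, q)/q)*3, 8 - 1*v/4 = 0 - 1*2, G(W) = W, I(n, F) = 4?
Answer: -170669/40 ≈ -4266.7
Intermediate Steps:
v = 40 (v = 32 - 4*(0 - 1*2) = 32 - 4*(0 - 2) = 32 - 4*(-2) = 32 + 8 = 40)
y(q) = 3 - 12/q (y(q) = 3 - 4/q*3 = 3 - 12/q)
f(B) = (27/10 + B)/(2*B) (f(B) = (B + (3 - 12/40))/(B + B) = (B + (3 - 12*1/40))/((2*B)) = (B + (3 - 3/10))*(1/(2*B)) = (B + 27/10)*(1/(2*B)) = (27/10 + B)*(1/(2*B)) = (27/10 + B)/(2*B))
f(G(-6)) - 1*4267 = (1/20)*(27 + 10*(-6))/(-6) - 1*4267 = (1/20)*(-⅙)*(27 - 60) - 4267 = (1/20)*(-⅙)*(-33) - 4267 = 11/40 - 4267 = -170669/40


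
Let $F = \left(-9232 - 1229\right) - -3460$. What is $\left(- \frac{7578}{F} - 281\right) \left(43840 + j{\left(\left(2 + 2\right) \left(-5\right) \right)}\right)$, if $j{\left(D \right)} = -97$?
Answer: $- \frac{85723288329}{7001} \approx -1.2244 \cdot 10^{7}$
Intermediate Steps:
$F = -7001$ ($F = \left(-9232 - 1229\right) + 3460 = -10461 + 3460 = -7001$)
$\left(- \frac{7578}{F} - 281\right) \left(43840 + j{\left(\left(2 + 2\right) \left(-5\right) \right)}\right) = \left(- \frac{7578}{-7001} - 281\right) \left(43840 - 97\right) = \left(\left(-7578\right) \left(- \frac{1}{7001}\right) - 281\right) 43743 = \left(\frac{7578}{7001} - 281\right) 43743 = \left(- \frac{1959703}{7001}\right) 43743 = - \frac{85723288329}{7001}$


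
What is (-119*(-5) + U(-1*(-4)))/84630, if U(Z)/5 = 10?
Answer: 43/5642 ≈ 0.0076214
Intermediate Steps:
U(Z) = 50 (U(Z) = 5*10 = 50)
(-119*(-5) + U(-1*(-4)))/84630 = (-119*(-5) + 50)/84630 = (595 + 50)*(1/84630) = 645*(1/84630) = 43/5642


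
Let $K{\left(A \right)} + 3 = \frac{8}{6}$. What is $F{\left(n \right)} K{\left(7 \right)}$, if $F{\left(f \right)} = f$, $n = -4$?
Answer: $\frac{20}{3} \approx 6.6667$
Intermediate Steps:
$K{\left(A \right)} = - \frac{5}{3}$ ($K{\left(A \right)} = -3 + \frac{8}{6} = -3 + 8 \cdot \frac{1}{6} = -3 + \frac{4}{3} = - \frac{5}{3}$)
$F{\left(n \right)} K{\left(7 \right)} = \left(-4\right) \left(- \frac{5}{3}\right) = \frac{20}{3}$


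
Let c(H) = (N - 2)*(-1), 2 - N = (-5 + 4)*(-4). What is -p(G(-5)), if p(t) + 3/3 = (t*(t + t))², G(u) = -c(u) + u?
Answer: -26243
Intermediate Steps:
N = -2 (N = 2 - (-5 + 4)*(-4) = 2 - (-1)*(-4) = 2 - 1*4 = 2 - 4 = -2)
c(H) = 4 (c(H) = (-2 - 2)*(-1) = -4*(-1) = 4)
G(u) = -4 + u (G(u) = -1*4 + u = -4 + u)
p(t) = -1 + 4*t⁴ (p(t) = -1 + (t*(t + t))² = -1 + (t*(2*t))² = -1 + (2*t²)² = -1 + 4*t⁴)
-p(G(-5)) = -(-1 + 4*(-4 - 5)⁴) = -(-1 + 4*(-9)⁴) = -(-1 + 4*6561) = -(-1 + 26244) = -1*26243 = -26243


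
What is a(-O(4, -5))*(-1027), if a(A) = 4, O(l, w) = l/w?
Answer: -4108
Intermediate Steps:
a(-O(4, -5))*(-1027) = 4*(-1027) = -4108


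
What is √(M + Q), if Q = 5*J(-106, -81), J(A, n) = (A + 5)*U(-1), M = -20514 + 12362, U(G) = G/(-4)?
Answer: I*√33113/2 ≈ 90.985*I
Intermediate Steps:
U(G) = -G/4 (U(G) = G*(-¼) = -G/4)
M = -8152
J(A, n) = 5/4 + A/4 (J(A, n) = (A + 5)*(-¼*(-1)) = (5 + A)*(¼) = 5/4 + A/4)
Q = -505/4 (Q = 5*(5/4 + (¼)*(-106)) = 5*(5/4 - 53/2) = 5*(-101/4) = -505/4 ≈ -126.25)
√(M + Q) = √(-8152 - 505/4) = √(-33113/4) = I*√33113/2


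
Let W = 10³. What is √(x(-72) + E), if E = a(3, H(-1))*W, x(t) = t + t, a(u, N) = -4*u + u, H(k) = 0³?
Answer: 6*I*√254 ≈ 95.624*I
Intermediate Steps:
H(k) = 0
a(u, N) = -3*u
W = 1000
x(t) = 2*t
E = -9000 (E = -3*3*1000 = -9*1000 = -9000)
√(x(-72) + E) = √(2*(-72) - 9000) = √(-144 - 9000) = √(-9144) = 6*I*√254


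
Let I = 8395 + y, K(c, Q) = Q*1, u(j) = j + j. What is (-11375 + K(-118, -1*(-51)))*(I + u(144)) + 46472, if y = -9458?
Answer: 8822572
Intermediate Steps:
u(j) = 2*j
K(c, Q) = Q
I = -1063 (I = 8395 - 9458 = -1063)
(-11375 + K(-118, -1*(-51)))*(I + u(144)) + 46472 = (-11375 - 1*(-51))*(-1063 + 2*144) + 46472 = (-11375 + 51)*(-1063 + 288) + 46472 = -11324*(-775) + 46472 = 8776100 + 46472 = 8822572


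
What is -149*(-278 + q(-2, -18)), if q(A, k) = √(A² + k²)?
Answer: 41422 - 298*√82 ≈ 38724.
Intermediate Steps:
-149*(-278 + q(-2, -18)) = -149*(-278 + √((-2)² + (-18)²)) = -149*(-278 + √(4 + 324)) = -149*(-278 + √328) = -149*(-278 + 2*√82) = 41422 - 298*√82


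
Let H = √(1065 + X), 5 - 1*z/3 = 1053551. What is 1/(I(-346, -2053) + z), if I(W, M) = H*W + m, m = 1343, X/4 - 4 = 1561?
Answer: -631859/1996053595465 + 346*√293/1996053595465 ≈ -3.1359e-7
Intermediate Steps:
X = 6260 (X = 16 + 4*1561 = 16 + 6244 = 6260)
z = -3160638 (z = 15 - 3*1053551 = 15 - 3160653 = -3160638)
H = 5*√293 (H = √(1065 + 6260) = √7325 = 5*√293 ≈ 85.586)
I(W, M) = 1343 + 5*W*√293 (I(W, M) = (5*√293)*W + 1343 = 5*W*√293 + 1343 = 1343 + 5*W*√293)
1/(I(-346, -2053) + z) = 1/((1343 + 5*(-346)*√293) - 3160638) = 1/((1343 - 1730*√293) - 3160638) = 1/(-3159295 - 1730*√293)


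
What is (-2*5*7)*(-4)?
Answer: 280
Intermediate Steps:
(-2*5*7)*(-4) = -10*7*(-4) = -70*(-4) = 280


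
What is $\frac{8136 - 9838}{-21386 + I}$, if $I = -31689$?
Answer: $\frac{1702}{53075} \approx 0.032068$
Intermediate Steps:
$\frac{8136 - 9838}{-21386 + I} = \frac{8136 - 9838}{-21386 - 31689} = - \frac{1702}{-53075} = \left(-1702\right) \left(- \frac{1}{53075}\right) = \frac{1702}{53075}$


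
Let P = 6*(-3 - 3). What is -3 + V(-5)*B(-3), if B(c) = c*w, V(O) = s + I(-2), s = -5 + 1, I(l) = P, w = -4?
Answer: -483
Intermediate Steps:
P = -36 (P = 6*(-6) = -36)
I(l) = -36
s = -4
V(O) = -40 (V(O) = -4 - 36 = -40)
B(c) = -4*c (B(c) = c*(-4) = -4*c)
-3 + V(-5)*B(-3) = -3 - (-160)*(-3) = -3 - 40*12 = -3 - 480 = -483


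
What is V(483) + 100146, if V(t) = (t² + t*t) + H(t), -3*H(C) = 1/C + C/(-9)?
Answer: 91245444/161 ≈ 5.6674e+5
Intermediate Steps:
H(C) = -1/(3*C) + C/27 (H(C) = -(1/C + C/(-9))/3 = -(1/C + C*(-⅑))/3 = -(1/C - C/9)/3 = -1/(3*C) + C/27)
V(t) = 2*t² + (-9 + t²)/(27*t) (V(t) = (t² + t*t) + (-9 + t²)/(27*t) = (t² + t²) + (-9 + t²)/(27*t) = 2*t² + (-9 + t²)/(27*t))
V(483) + 100146 = (1/27)*(-9 + 483² + 54*483³)/483 + 100146 = (1/27)*(1/483)*(-9 + 233289 + 54*112678587) + 100146 = (1/27)*(1/483)*(-9 + 233289 + 6084643698) + 100146 = (1/27)*(1/483)*6084876978 + 100146 = 75121938/161 + 100146 = 91245444/161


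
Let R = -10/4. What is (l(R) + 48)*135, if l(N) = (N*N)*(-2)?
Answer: 9585/2 ≈ 4792.5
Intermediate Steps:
R = -5/2 (R = -10*1/4 = -5/2 ≈ -2.5000)
l(N) = -2*N**2 (l(N) = N**2*(-2) = -2*N**2)
(l(R) + 48)*135 = (-2*(-5/2)**2 + 48)*135 = (-2*25/4 + 48)*135 = (-25/2 + 48)*135 = (71/2)*135 = 9585/2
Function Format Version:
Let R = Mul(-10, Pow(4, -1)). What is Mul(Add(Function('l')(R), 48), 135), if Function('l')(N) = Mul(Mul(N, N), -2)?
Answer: Rational(9585, 2) ≈ 4792.5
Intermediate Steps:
R = Rational(-5, 2) (R = Mul(-10, Rational(1, 4)) = Rational(-5, 2) ≈ -2.5000)
Function('l')(N) = Mul(-2, Pow(N, 2)) (Function('l')(N) = Mul(Pow(N, 2), -2) = Mul(-2, Pow(N, 2)))
Mul(Add(Function('l')(R), 48), 135) = Mul(Add(Mul(-2, Pow(Rational(-5, 2), 2)), 48), 135) = Mul(Add(Mul(-2, Rational(25, 4)), 48), 135) = Mul(Add(Rational(-25, 2), 48), 135) = Mul(Rational(71, 2), 135) = Rational(9585, 2)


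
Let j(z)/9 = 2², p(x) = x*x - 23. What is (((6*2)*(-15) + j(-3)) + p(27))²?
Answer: 315844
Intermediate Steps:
p(x) = -23 + x² (p(x) = x² - 23 = -23 + x²)
j(z) = 36 (j(z) = 9*2² = 9*4 = 36)
(((6*2)*(-15) + j(-3)) + p(27))² = (((6*2)*(-15) + 36) + (-23 + 27²))² = ((12*(-15) + 36) + (-23 + 729))² = ((-180 + 36) + 706)² = (-144 + 706)² = 562² = 315844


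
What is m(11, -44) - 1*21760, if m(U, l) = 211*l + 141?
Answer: -30903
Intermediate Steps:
m(U, l) = 141 + 211*l
m(11, -44) - 1*21760 = (141 + 211*(-44)) - 1*21760 = (141 - 9284) - 21760 = -9143 - 21760 = -30903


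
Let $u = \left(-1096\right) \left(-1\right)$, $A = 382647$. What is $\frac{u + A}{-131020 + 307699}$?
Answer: $\frac{383743}{176679} \approx 2.172$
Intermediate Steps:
$u = 1096$
$\frac{u + A}{-131020 + 307699} = \frac{1096 + 382647}{-131020 + 307699} = \frac{383743}{176679}$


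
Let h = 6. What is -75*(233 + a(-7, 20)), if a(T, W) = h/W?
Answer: -34995/2 ≈ -17498.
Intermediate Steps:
a(T, W) = 6/W
-75*(233 + a(-7, 20)) = -75*(233 + 6/20) = -75*(233 + 6*(1/20)) = -75*(233 + 3/10) = -75*2333/10 = -34995/2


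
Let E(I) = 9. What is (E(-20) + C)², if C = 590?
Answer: 358801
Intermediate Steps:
(E(-20) + C)² = (9 + 590)² = 599² = 358801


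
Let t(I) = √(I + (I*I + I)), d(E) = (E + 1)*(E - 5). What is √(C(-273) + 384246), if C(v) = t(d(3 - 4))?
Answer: 3*√42694 ≈ 619.88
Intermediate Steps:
d(E) = (1 + E)*(-5 + E)
t(I) = √(I² + 2*I) (t(I) = √(I + (I² + I)) = √(I + (I + I²)) = √(I² + 2*I))
C(v) = 0 (C(v) = √((-5 + (3 - 4)² - 4*(3 - 4))*(2 + (-5 + (3 - 4)² - 4*(3 - 4)))) = √((-5 + (-1)² - 4*(-1))*(2 + (-5 + (-1)² - 4*(-1)))) = √((-5 + 1 + 4)*(2 + (-5 + 1 + 4))) = √(0*(2 + 0)) = √(0*2) = √0 = 0)
√(C(-273) + 384246) = √(0 + 384246) = √384246 = 3*√42694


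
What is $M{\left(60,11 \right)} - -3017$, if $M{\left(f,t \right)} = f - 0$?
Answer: $3077$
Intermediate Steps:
$M{\left(f,t \right)} = f$ ($M{\left(f,t \right)} = f + 0 = f$)
$M{\left(60,11 \right)} - -3017 = 60 - -3017 = 60 + 3017 = 3077$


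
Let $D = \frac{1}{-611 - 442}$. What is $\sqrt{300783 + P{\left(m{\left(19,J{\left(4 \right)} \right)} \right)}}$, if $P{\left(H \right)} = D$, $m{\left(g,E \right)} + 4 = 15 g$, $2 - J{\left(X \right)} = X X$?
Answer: $\frac{\sqrt{4117418474}}{117} \approx 548.44$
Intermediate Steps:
$J{\left(X \right)} = 2 - X^{2}$ ($J{\left(X \right)} = 2 - X X = 2 - X^{2}$)
$m{\left(g,E \right)} = -4 + 15 g$
$D = - \frac{1}{1053}$ ($D = \frac{1}{-1053} = - \frac{1}{1053} \approx -0.00094967$)
$P{\left(H \right)} = - \frac{1}{1053}$
$\sqrt{300783 + P{\left(m{\left(19,J{\left(4 \right)} \right)} \right)}} = \sqrt{300783 - \frac{1}{1053}} = \sqrt{\frac{316724498}{1053}} = \frac{\sqrt{4117418474}}{117}$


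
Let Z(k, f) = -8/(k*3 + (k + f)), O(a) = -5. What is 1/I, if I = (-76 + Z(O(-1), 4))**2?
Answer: 4/22801 ≈ 0.00017543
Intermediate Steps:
Z(k, f) = -8/(f + 4*k) (Z(k, f) = -8/(3*k + (f + k)) = -8/(f + 4*k))
I = 22801/4 (I = (-76 - 8/(4 + 4*(-5)))**2 = (-76 - 8/(4 - 20))**2 = (-76 - 8/(-16))**2 = (-76 - 8*(-1/16))**2 = (-76 + 1/2)**2 = (-151/2)**2 = 22801/4 ≈ 5700.3)
1/I = 1/(22801/4) = 4/22801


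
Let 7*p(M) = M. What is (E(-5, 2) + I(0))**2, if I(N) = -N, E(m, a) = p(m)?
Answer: 25/49 ≈ 0.51020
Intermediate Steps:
p(M) = M/7
E(m, a) = m/7
(E(-5, 2) + I(0))**2 = ((1/7)*(-5) - 1*0)**2 = (-5/7 + 0)**2 = (-5/7)**2 = 25/49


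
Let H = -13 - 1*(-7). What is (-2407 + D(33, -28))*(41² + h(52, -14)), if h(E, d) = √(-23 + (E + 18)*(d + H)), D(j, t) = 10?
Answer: -4029357 - 2397*I*√1423 ≈ -4.0294e+6 - 90421.0*I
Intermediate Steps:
H = -6 (H = -13 + 7 = -6)
h(E, d) = √(-23 + (-6 + d)*(18 + E)) (h(E, d) = √(-23 + (E + 18)*(d - 6)) = √(-23 + (18 + E)*(-6 + d)) = √(-23 + (-6 + d)*(18 + E)))
(-2407 + D(33, -28))*(41² + h(52, -14)) = (-2407 + 10)*(41² + √(-131 - 6*52 + 18*(-14) + 52*(-14))) = -2397*(1681 + √(-131 - 312 - 252 - 728)) = -2397*(1681 + √(-1423)) = -2397*(1681 + I*√1423) = -4029357 - 2397*I*√1423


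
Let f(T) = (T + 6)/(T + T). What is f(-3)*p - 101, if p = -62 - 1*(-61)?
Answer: -201/2 ≈ -100.50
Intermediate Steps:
p = -1 (p = -62 + 61 = -1)
f(T) = (6 + T)/(2*T) (f(T) = (6 + T)/((2*T)) = (6 + T)*(1/(2*T)) = (6 + T)/(2*T))
f(-3)*p - 101 = ((½)*(6 - 3)/(-3))*(-1) - 101 = ((½)*(-⅓)*3)*(-1) - 101 = -½*(-1) - 101 = ½ - 101 = -201/2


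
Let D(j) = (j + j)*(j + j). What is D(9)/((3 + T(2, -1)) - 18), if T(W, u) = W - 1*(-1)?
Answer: -27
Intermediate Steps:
T(W, u) = 1 + W (T(W, u) = W + 1 = 1 + W)
D(j) = 4*j**2 (D(j) = (2*j)*(2*j) = 4*j**2)
D(9)/((3 + T(2, -1)) - 18) = (4*9**2)/((3 + (1 + 2)) - 18) = (4*81)/((3 + 3) - 18) = 324/(6 - 18) = 324/(-12) = -1/12*324 = -27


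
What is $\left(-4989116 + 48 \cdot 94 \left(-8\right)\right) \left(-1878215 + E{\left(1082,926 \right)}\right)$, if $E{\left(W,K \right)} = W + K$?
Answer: $9428337930884$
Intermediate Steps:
$E{\left(W,K \right)} = K + W$
$\left(-4989116 + 48 \cdot 94 \left(-8\right)\right) \left(-1878215 + E{\left(1082,926 \right)}\right) = \left(-4989116 + 48 \cdot 94 \left(-8\right)\right) \left(-1878215 + \left(926 + 1082\right)\right) = \left(-4989116 + 4512 \left(-8\right)\right) \left(-1878215 + 2008\right) = \left(-4989116 - 36096\right) \left(-1876207\right) = \left(-5025212\right) \left(-1876207\right) = 9428337930884$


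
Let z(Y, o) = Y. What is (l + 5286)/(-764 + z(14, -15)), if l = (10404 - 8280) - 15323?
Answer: 7913/750 ≈ 10.551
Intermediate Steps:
l = -13199 (l = 2124 - 15323 = -13199)
(l + 5286)/(-764 + z(14, -15)) = (-13199 + 5286)/(-764 + 14) = -7913/(-750) = -7913*(-1/750) = 7913/750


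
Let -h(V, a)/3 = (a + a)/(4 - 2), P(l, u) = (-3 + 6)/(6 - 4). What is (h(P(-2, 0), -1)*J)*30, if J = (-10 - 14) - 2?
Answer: -2340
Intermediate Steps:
P(l, u) = 3/2
h(V, a) = -3*a (h(V, a) = -3*(a + a)/(4 - 2) = -3*2*a/2 = -3*a)
J = -26 (J = -24 - 2 = -26)
(h(P(-2, 0), -1)*J)*30 = (-3*(-1)*(-26))*30 = (3*(-26))*30 = -78*30 = -2340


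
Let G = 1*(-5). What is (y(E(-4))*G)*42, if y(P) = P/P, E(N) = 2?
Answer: -210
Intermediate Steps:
G = -5
y(P) = 1
(y(E(-4))*G)*42 = (1*(-5))*42 = -5*42 = -210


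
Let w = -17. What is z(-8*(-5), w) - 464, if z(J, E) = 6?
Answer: -458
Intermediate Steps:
z(-8*(-5), w) - 464 = 6 - 464 = -458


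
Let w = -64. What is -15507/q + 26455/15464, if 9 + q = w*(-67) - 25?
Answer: -21210113/10963976 ≈ -1.9345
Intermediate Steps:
q = 4254 (q = -9 + (-64*(-67) - 25) = -9 + (4288 - 25) = -9 + 4263 = 4254)
-15507/q + 26455/15464 = -15507/4254 + 26455/15464 = -15507*1/4254 + 26455*(1/15464) = -5169/1418 + 26455/15464 = -21210113/10963976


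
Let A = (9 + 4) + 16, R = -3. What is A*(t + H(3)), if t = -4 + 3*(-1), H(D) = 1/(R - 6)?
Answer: -1856/9 ≈ -206.22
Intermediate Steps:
H(D) = -⅑ (H(D) = 1/(-3 - 6) = 1/(-9) = -⅑)
A = 29 (A = 13 + 16 = 29)
t = -7 (t = -4 - 3 = -7)
A*(t + H(3)) = 29*(-7 - ⅑) = 29*(-64/9) = -1856/9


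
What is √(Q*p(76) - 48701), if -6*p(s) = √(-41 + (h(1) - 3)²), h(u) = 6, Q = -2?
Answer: √(-438309 + 12*I*√2)/3 ≈ 0.0042722 + 220.68*I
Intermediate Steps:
p(s) = -2*I*√2/3 (p(s) = -√(-41 + (6 - 3)²)/6 = -√(-41 + 3²)/6 = -√(-41 + 9)/6 = -2*I*√2/3)
√(Q*p(76) - 48701) = √(-(-4)*I*√2/3 - 48701) = √(4*I*√2/3 - 48701) = √(-48701 + 4*I*√2/3)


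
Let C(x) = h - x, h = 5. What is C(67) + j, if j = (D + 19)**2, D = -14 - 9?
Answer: -46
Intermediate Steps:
D = -23
C(x) = 5 - x
j = 16 (j = (-23 + 19)**2 = (-4)**2 = 16)
C(67) + j = (5 - 1*67) + 16 = (5 - 67) + 16 = -62 + 16 = -46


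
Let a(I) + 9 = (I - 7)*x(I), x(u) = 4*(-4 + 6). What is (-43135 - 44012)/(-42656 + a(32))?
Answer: 29049/14155 ≈ 2.0522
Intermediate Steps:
x(u) = 8 (x(u) = 4*2 = 8)
a(I) = -65 + 8*I (a(I) = -9 + (I - 7)*8 = -9 + (-7 + I)*8 = -9 + (-56 + 8*I) = -65 + 8*I)
(-43135 - 44012)/(-42656 + a(32)) = (-43135 - 44012)/(-42656 + (-65 + 8*32)) = -87147/(-42656 + (-65 + 256)) = -87147/(-42656 + 191) = -87147/(-42465) = -87147*(-1/42465) = 29049/14155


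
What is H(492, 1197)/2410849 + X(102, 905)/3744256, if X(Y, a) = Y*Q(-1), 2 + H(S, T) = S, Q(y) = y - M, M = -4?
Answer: 26249033/92110569728 ≈ 0.00028497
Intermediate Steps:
Q(y) = 4 + y (Q(y) = y - 1*(-4) = y + 4 = 4 + y)
H(S, T) = -2 + S
X(Y, a) = 3*Y (X(Y, a) = Y*(4 - 1) = Y*3 = 3*Y)
H(492, 1197)/2410849 + X(102, 905)/3744256 = (-2 + 492)/2410849 + (3*102)/3744256 = 490*(1/2410849) + 306*(1/3744256) = 10/49201 + 153/1872128 = 26249033/92110569728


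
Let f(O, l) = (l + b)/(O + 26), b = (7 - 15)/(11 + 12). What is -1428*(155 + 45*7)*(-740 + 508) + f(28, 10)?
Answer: 32231787877/207 ≈ 1.5571e+8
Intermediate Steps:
b = -8/23 ≈ -0.34783
f(O, l) = (-8/23 + l)/(26 + O) (f(O, l) = (l - 8/23)/(O + 26) = (-8/23 + l)/(26 + O))
-1428*(155 + 45*7)*(-740 + 508) + f(28, 10) = -1428*(155 + 45*7)*(-740 + 508) + (-8/23 + 10)/(26 + 28) = -1428*(155 + 315)*(-232) + (222/23)/54 = -671160*(-232) + (1/54)*(222/23) = -1428*(-109040) + 37/207 = 155709120 + 37/207 = 32231787877/207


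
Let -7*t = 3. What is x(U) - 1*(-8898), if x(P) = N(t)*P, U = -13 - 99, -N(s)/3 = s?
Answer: 8754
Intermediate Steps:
t = -3/7 (t = -⅐*3 = -3/7 ≈ -0.42857)
N(s) = -3*s
U = -112
x(P) = 9*P/7 (x(P) = (-3*(-3/7))*P = 9*P/7)
x(U) - 1*(-8898) = (9/7)*(-112) - 1*(-8898) = -144 + 8898 = 8754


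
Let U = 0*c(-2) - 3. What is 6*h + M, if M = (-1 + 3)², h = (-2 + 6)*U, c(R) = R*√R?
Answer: -68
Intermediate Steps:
c(R) = R^(3/2)
U = -3 (U = 0*(-2)^(3/2) - 3 = 0*(-2*I*√2) - 3 = 0 - 3 = -3)
h = -12 (h = (-2 + 6)*(-3) = 4*(-3) = -12)
M = 4 (M = 2² = 4)
6*h + M = 6*(-12) + 4 = -72 + 4 = -68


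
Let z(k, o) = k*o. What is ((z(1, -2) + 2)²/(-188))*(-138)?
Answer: 0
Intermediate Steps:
((z(1, -2) + 2)²/(-188))*(-138) = ((1*(-2) + 2)²/(-188))*(-138) = ((-2 + 2)²*(-1/188))*(-138) = (0²*(-1/188))*(-138) = (0*(-1/188))*(-138) = 0*(-138) = 0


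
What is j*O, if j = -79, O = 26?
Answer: -2054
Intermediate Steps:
j*O = -79*26 = -2054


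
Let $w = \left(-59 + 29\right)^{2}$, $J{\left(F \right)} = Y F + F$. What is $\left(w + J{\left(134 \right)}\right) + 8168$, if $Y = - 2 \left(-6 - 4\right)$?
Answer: $11882$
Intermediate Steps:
$Y = 20$ ($Y = \left(-2\right) \left(-10\right) = 20$)
$J{\left(F \right)} = 21 F$ ($J{\left(F \right)} = 20 F + F = 21 F$)
$w = 900$ ($w = \left(-30\right)^{2} = 900$)
$\left(w + J{\left(134 \right)}\right) + 8168 = \left(900 + 21 \cdot 134\right) + 8168 = \left(900 + 2814\right) + 8168 = 3714 + 8168 = 11882$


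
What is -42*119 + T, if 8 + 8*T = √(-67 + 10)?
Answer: -4999 + I*√57/8 ≈ -4999.0 + 0.94373*I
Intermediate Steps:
T = -1 + I*√57/8 (T = -1 + √(-67 + 10)/8 = -1 + √(-57)/8 = -1 + (I*√57)/8 = -1 + I*√57/8 ≈ -1.0 + 0.94373*I)
-42*119 + T = -42*119 + (-1 + I*√57/8) = -4998 + (-1 + I*√57/8) = -4999 + I*√57/8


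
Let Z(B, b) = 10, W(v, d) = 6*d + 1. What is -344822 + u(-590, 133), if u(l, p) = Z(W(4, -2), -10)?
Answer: -344812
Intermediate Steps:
W(v, d) = 1 + 6*d
u(l, p) = 10
-344822 + u(-590, 133) = -344822 + 10 = -344812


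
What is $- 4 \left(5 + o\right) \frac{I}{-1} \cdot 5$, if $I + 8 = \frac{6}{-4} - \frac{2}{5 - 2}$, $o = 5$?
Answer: $- \frac{6100}{3} \approx -2033.3$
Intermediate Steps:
$I = - \frac{61}{6}$ ($I = -8 - \left(\frac{3}{2} + \frac{2}{5 - 2}\right) = -8 - \left(\frac{3}{2} + \frac{2}{3}\right) = -8 - \frac{13}{6} = - \frac{61}{6} \approx -10.167$)
$- 4 \left(5 + o\right) \frac{I}{-1} \cdot 5 = - 4 \left(5 + 5\right) \frac{1}{-1} \left(- \frac{61}{6}\right) 5 = \left(-4\right) 10 \left(\left(-1\right) \left(- \frac{61}{6}\right)\right) 5 = \left(-40\right) \frac{61}{6} \cdot 5 = \left(- \frac{1220}{3}\right) 5 = - \frac{6100}{3}$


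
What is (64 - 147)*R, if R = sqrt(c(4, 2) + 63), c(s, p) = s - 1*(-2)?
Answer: -83*sqrt(69) ≈ -689.45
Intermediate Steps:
c(s, p) = 2 + s (c(s, p) = s + 2 = 2 + s)
R = sqrt(69) (R = sqrt((2 + 4) + 63) = sqrt(6 + 63) = sqrt(69) ≈ 8.3066)
(64 - 147)*R = (64 - 147)*sqrt(69) = -83*sqrt(69)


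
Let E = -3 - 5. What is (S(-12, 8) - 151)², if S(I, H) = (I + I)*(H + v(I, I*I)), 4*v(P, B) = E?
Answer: 87025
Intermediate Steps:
E = -8
v(P, B) = -2 (v(P, B) = (¼)*(-8) = -2)
S(I, H) = 2*I*(-2 + H) (S(I, H) = (I + I)*(H - 2) = (2*I)*(-2 + H) = 2*I*(-2 + H))
(S(-12, 8) - 151)² = (2*(-12)*(-2 + 8) - 151)² = (2*(-12)*6 - 151)² = (-144 - 151)² = (-295)² = 87025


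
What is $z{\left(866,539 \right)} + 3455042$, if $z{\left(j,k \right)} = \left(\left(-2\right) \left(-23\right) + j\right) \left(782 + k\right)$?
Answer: $4659794$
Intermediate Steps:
$z{\left(j,k \right)} = \left(46 + j\right) \left(782 + k\right)$
$z{\left(866,539 \right)} + 3455042 = \left(35972 + 46 \cdot 539 + 782 \cdot 866 + 866 \cdot 539\right) + 3455042 = \left(35972 + 24794 + 677212 + 466774\right) + 3455042 = 1204752 + 3455042 = 4659794$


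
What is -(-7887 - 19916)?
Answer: 27803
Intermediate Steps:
-(-7887 - 19916) = -1*(-27803) = 27803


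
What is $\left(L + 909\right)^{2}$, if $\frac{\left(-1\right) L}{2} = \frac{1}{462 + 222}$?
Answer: $\frac{96644509129}{116964} \approx 8.2628 \cdot 10^{5}$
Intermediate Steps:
$L = - \frac{1}{342}$ ($L = - \frac{2}{462 + 222} = - \frac{2}{684} = \left(-2\right) \frac{1}{684} = - \frac{1}{342} \approx -0.002924$)
$\left(L + 909\right)^{2} = \left(- \frac{1}{342} + 909\right)^{2} = \left(\frac{310877}{342}\right)^{2} = \frac{96644509129}{116964}$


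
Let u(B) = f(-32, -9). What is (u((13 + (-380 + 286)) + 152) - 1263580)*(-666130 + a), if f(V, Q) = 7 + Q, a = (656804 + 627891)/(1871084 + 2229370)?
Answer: 191743945076276675/227803 ≈ 8.4171e+11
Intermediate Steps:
a = 1284695/4100454 ≈ 0.31331
u(B) = -2 (u(B) = 7 - 9 = -2)
(u((13 + (-380 + 286)) + 152) - 1263580)*(-666130 + a) = (-2 - 1263580)*(-666130 + 1284695/4100454) = -1263582*(-2731434138325/4100454) = 191743945076276675/227803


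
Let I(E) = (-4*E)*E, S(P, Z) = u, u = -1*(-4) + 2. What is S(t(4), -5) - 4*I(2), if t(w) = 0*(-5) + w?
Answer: 70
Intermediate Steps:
t(w) = w (t(w) = 0 + w = w)
u = 6 (u = 4 + 2 = 6)
S(P, Z) = 6
I(E) = -4*E²
S(t(4), -5) - 4*I(2) = 6 - (-16)*2² = 6 - (-16)*4 = 6 - 4*(-16) = 6 + 64 = 70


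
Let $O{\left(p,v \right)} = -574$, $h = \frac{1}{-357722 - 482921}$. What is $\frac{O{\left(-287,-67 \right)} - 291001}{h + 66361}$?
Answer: $- \frac{2290752175}{521363646} \approx -4.3938$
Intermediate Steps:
$h = - \frac{1}{840643}$ ($h = \frac{1}{-357722 - 482921} = \frac{1}{-840643} = - \frac{1}{840643} \approx -1.1896 \cdot 10^{-6}$)
$\frac{O{\left(-287,-67 \right)} - 291001}{h + 66361} = \frac{-574 - 291001}{- \frac{1}{840643} + 66361} = - \frac{291575}{\frac{55785910122}{840643}} = \left(-291575\right) \frac{840643}{55785910122} = - \frac{2290752175}{521363646}$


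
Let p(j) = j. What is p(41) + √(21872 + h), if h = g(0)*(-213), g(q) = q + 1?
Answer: 41 + 11*√179 ≈ 188.17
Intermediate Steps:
g(q) = 1 + q
h = -213 (h = (1 + 0)*(-213) = 1*(-213) = -213)
p(41) + √(21872 + h) = 41 + √(21872 - 213) = 41 + √21659 = 41 + 11*√179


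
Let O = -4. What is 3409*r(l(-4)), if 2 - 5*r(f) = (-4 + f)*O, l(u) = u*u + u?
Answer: 115906/5 ≈ 23181.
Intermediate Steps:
l(u) = u + u**2 (l(u) = u**2 + u = u + u**2)
r(f) = -14/5 + 4*f/5 (r(f) = 2/5 - (-4 + f)*(-4)/5 = 2/5 - (16 - 4*f)/5 = 2/5 + (-16/5 + 4*f/5) = -14/5 + 4*f/5)
3409*r(l(-4)) = 3409*(-14/5 + 4*(-4*(1 - 4))/5) = 3409*(-14/5 + 4*(-4*(-3))/5) = 3409*(-14/5 + (4/5)*12) = 3409*(-14/5 + 48/5) = 3409*(34/5) = 115906/5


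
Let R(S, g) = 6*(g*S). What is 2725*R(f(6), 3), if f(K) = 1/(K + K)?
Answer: 8175/2 ≈ 4087.5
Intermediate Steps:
f(K) = 1/(2*K)
R(S, g) = 6*S*g (R(S, g) = 6*(S*g) = 6*S*g)
2725*R(f(6), 3) = 2725*(6*((½)/6)*3) = 2725*(6*((½)*(⅙))*3) = 2725*(6*(1/12)*3) = 2725*(3/2) = 8175/2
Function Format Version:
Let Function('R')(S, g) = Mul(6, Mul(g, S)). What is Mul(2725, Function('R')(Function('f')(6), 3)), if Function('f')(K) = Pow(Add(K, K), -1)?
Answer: Rational(8175, 2) ≈ 4087.5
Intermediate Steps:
Function('f')(K) = Mul(Rational(1, 2), Pow(K, -1)) (Function('f')(K) = Pow(Mul(2, K), -1) = Mul(Rational(1, 2), Pow(K, -1)))
Function('R')(S, g) = Mul(6, S, g) (Function('R')(S, g) = Mul(6, Mul(S, g)) = Mul(6, S, g))
Mul(2725, Function('R')(Function('f')(6), 3)) = Mul(2725, Mul(6, Mul(Rational(1, 2), Pow(6, -1)), 3)) = Mul(2725, Mul(6, Mul(Rational(1, 2), Rational(1, 6)), 3)) = Mul(2725, Mul(6, Rational(1, 12), 3)) = Mul(2725, Rational(3, 2)) = Rational(8175, 2)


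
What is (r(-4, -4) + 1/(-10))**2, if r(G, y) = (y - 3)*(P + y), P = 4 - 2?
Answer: 19321/100 ≈ 193.21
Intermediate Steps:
P = 2
r(G, y) = (-3 + y)*(2 + y) (r(G, y) = (y - 3)*(2 + y) = (-3 + y)*(2 + y))
(r(-4, -4) + 1/(-10))**2 = ((-6 + (-4)**2 - 1*(-4)) + 1/(-10))**2 = ((-6 + 16 + 4) - 1/10)**2 = (14 - 1/10)**2 = (139/10)**2 = 19321/100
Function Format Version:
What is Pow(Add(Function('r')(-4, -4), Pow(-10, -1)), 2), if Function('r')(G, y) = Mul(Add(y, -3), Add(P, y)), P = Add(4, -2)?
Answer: Rational(19321, 100) ≈ 193.21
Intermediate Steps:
P = 2
Function('r')(G, y) = Mul(Add(-3, y), Add(2, y)) (Function('r')(G, y) = Mul(Add(y, -3), Add(2, y)) = Mul(Add(-3, y), Add(2, y)))
Pow(Add(Function('r')(-4, -4), Pow(-10, -1)), 2) = Pow(Add(Add(-6, Pow(-4, 2), Mul(-1, -4)), Pow(-10, -1)), 2) = Pow(Add(Add(-6, 16, 4), Rational(-1, 10)), 2) = Pow(Add(14, Rational(-1, 10)), 2) = Pow(Rational(139, 10), 2) = Rational(19321, 100)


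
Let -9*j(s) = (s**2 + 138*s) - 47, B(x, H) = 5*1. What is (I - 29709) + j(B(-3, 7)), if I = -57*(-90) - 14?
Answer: -222005/9 ≈ -24667.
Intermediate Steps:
B(x, H) = 5
I = 5116 (I = 5130 - 14 = 5116)
j(s) = 47/9 - 46*s/3 - s**2/9 (j(s) = -((s**2 + 138*s) - 47)/9 = -(-47 + s**2 + 138*s)/9 = 47/9 - 46*s/3 - s**2/9)
(I - 29709) + j(B(-3, 7)) = (5116 - 29709) + (47/9 - 46/3*5 - 1/9*5**2) = -24593 + (47/9 - 230/3 - 1/9*25) = -24593 + (47/9 - 230/3 - 25/9) = -24593 - 668/9 = -222005/9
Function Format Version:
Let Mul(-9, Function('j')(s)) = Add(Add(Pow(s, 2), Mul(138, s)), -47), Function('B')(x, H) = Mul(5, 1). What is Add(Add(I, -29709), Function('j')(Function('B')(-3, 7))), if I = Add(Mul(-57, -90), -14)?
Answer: Rational(-222005, 9) ≈ -24667.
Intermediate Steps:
Function('B')(x, H) = 5
I = 5116 (I = Add(5130, -14) = 5116)
Function('j')(s) = Add(Rational(47, 9), Mul(Rational(-46, 3), s), Mul(Rational(-1, 9), Pow(s, 2))) (Function('j')(s) = Mul(Rational(-1, 9), Add(Add(Pow(s, 2), Mul(138, s)), -47)) = Mul(Rational(-1, 9), Add(-47, Pow(s, 2), Mul(138, s))) = Add(Rational(47, 9), Mul(Rational(-46, 3), s), Mul(Rational(-1, 9), Pow(s, 2))))
Add(Add(I, -29709), Function('j')(Function('B')(-3, 7))) = Add(Add(5116, -29709), Add(Rational(47, 9), Mul(Rational(-46, 3), 5), Mul(Rational(-1, 9), Pow(5, 2)))) = Add(-24593, Add(Rational(47, 9), Rational(-230, 3), Mul(Rational(-1, 9), 25))) = Add(-24593, Add(Rational(47, 9), Rational(-230, 3), Rational(-25, 9))) = Add(-24593, Rational(-668, 9)) = Rational(-222005, 9)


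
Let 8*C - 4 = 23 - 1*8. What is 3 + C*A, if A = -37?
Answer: -679/8 ≈ -84.875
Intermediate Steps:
C = 19/8 (C = 1/2 + (23 - 1*8)/8 = 1/2 + (23 - 8)/8 = 1/2 + (1/8)*15 = 1/2 + 15/8 = 19/8 ≈ 2.3750)
3 + C*A = 3 + (19/8)*(-37) = 3 - 703/8 = -679/8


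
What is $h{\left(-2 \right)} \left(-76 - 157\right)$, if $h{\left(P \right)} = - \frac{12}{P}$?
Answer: $-1398$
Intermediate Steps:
$h{\left(-2 \right)} \left(-76 - 157\right) = - \frac{12}{-2} \left(-76 - 157\right) = \left(-12\right) \left(- \frac{1}{2}\right) \left(-233\right) = 6 \left(-233\right) = -1398$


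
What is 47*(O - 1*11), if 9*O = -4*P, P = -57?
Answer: 2021/3 ≈ 673.67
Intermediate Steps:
O = 76/3 (O = (-4*(-57))/9 = (⅑)*228 = 76/3 ≈ 25.333)
47*(O - 1*11) = 47*(76/3 - 1*11) = 47*(76/3 - 11) = 47*(43/3) = 2021/3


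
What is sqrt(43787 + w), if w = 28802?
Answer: sqrt(72589) ≈ 269.42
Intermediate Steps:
sqrt(43787 + w) = sqrt(43787 + 28802) = sqrt(72589)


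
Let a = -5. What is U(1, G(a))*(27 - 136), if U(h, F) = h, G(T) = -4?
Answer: -109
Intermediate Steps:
U(1, G(a))*(27 - 136) = 1*(27 - 136) = 1*(-109) = -109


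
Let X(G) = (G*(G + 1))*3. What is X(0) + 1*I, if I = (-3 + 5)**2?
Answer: 4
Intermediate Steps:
X(G) = 3*G*(1 + G) (X(G) = (G*(1 + G))*3 = 3*G*(1 + G))
I = 4 (I = 2**2 = 4)
X(0) + 1*I = 3*0*(1 + 0) + 1*4 = 3*0*1 + 4 = 0 + 4 = 4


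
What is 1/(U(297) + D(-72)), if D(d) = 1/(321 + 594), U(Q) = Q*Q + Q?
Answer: 915/80982991 ≈ 1.1299e-5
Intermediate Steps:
U(Q) = Q + Q² (U(Q) = Q² + Q = Q + Q²)
D(d) = 1/915
1/(U(297) + D(-72)) = 1/(297*(1 + 297) + 1/915) = 1/(297*298 + 1/915) = 1/(88506 + 1/915) = 1/(80982991/915) = 915/80982991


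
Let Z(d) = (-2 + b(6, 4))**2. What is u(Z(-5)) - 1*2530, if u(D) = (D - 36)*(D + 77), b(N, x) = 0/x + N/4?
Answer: -84667/16 ≈ -5291.7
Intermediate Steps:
b(N, x) = N/4 (b(N, x) = 0 + N*(1/4) = 0 + N/4 = N/4)
Z(d) = 1/4 (Z(d) = (-2 + (1/4)*6)**2 = (-2 + 3/2)**2 = (-1/2)**2 = 1/4)
u(D) = (-36 + D)*(77 + D)
u(Z(-5)) - 1*2530 = (-2772 + (1/4)**2 + 41*(1/4)) - 1*2530 = (-2772 + 1/16 + 41/4) - 2530 = -44187/16 - 2530 = -84667/16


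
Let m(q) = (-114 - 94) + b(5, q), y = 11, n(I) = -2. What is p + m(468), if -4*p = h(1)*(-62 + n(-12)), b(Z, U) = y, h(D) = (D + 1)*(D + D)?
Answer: -133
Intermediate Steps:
h(D) = 2*D*(1 + D) (h(D) = (1 + D)*(2*D) = 2*D*(1 + D))
b(Z, U) = 11
m(q) = -197 (m(q) = (-114 - 94) + 11 = -208 + 11 = -197)
p = 64 (p = -2*1*(1 + 1)*(-62 - 2)/4 = -2*1*2*(-64)/4 = -(-64) = -¼*(-256) = 64)
p + m(468) = 64 - 197 = -133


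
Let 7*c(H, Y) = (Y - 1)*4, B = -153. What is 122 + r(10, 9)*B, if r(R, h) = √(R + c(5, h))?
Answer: 122 - 153*√714/7 ≈ -462.04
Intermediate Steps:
c(H, Y) = -4/7 + 4*Y/7 (c(H, Y) = ((Y - 1)*4)/7 = ((-1 + Y)*4)/7 = (-4 + 4*Y)/7 = -4/7 + 4*Y/7)
r(R, h) = √(-4/7 + R + 4*h/7) (r(R, h) = √(R + (-4/7 + 4*h/7)) = √(-4/7 + R + 4*h/7))
122 + r(10, 9)*B = 122 + (√(-28 + 28*9 + 49*10)/7)*(-153) = 122 + (√(-28 + 252 + 490)/7)*(-153) = 122 + (√714/7)*(-153) = 122 - 153*√714/7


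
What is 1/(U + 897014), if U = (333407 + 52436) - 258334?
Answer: 1/1024523 ≈ 9.7606e-7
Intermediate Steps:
U = 127509 (U = 385843 - 258334 = 127509)
1/(U + 897014) = 1/(127509 + 897014) = 1/1024523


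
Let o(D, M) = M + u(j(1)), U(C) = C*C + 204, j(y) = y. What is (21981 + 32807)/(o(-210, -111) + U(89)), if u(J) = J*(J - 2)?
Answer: 54788/8013 ≈ 6.8374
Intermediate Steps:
u(J) = J*(-2 + J)
U(C) = 204 + C² (U(C) = C² + 204 = 204 + C²)
o(D, M) = -1 + M (o(D, M) = M + 1*(-2 + 1) = M + 1*(-1) = M - 1 = -1 + M)
(21981 + 32807)/(o(-210, -111) + U(89)) = (21981 + 32807)/((-1 - 111) + (204 + 89²)) = 54788/(-112 + (204 + 7921)) = 54788/(-112 + 8125) = 54788/8013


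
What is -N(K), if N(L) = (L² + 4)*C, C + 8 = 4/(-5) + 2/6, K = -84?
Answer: 179324/3 ≈ 59775.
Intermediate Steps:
C = -127/15 (C = -8 + (4/(-5) + 2/6) = -8 + (4*(-⅕) + 2*(⅙)) = -8 + (-⅘ + ⅓) = -8 - 7/15 = -127/15 ≈ -8.4667)
N(L) = -508/15 - 127*L²/15 (N(L) = (L² + 4)*(-127/15) = (4 + L²)*(-127/15) = -508/15 - 127*L²/15)
-N(K) = -(-508/15 - 127/15*(-84)²) = -(-508/15 - 127/15*7056) = -(-508/15 - 298704/5) = -1*(-179324/3) = 179324/3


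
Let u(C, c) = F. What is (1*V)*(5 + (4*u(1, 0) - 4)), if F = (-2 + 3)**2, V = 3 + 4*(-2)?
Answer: -25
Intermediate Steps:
V = -5 (V = 3 - 8 = -5)
F = 1 (F = 1**2 = 1)
u(C, c) = 1
(1*V)*(5 + (4*u(1, 0) - 4)) = (1*(-5))*(5 + (4*1 - 4)) = -5*(5 + (4 - 4)) = -5*(5 + 0) = -5*5 = -25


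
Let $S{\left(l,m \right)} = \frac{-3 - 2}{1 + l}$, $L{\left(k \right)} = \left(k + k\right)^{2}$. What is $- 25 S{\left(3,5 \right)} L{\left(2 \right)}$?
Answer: $500$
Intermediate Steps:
$L{\left(k \right)} = 4 k^{2}$ ($L{\left(k \right)} = \left(2 k\right)^{2} = 4 k^{2}$)
$S{\left(l,m \right)} = - \frac{5}{1 + l}$
$- 25 S{\left(3,5 \right)} L{\left(2 \right)} = - 25 \left(- \frac{5}{1 + 3}\right) 4 \cdot 2^{2} = - 25 \left(- \frac{5}{4}\right) 4 \cdot 4 = - 25 \left(\left(-5\right) \frac{1}{4}\right) 16 = \left(-25\right) \left(- \frac{5}{4}\right) 16 = \frac{125}{4} \cdot 16 = 500$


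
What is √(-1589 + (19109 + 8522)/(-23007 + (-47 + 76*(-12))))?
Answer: I*√913334793430/23966 ≈ 39.877*I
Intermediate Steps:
√(-1589 + (19109 + 8522)/(-23007 + (-47 + 76*(-12)))) = √(-1589 + 27631/(-23007 + (-47 - 912))) = √(-1589 + 27631/(-23007 - 959)) = √(-1589 + 27631/(-23966)) = √(-1589 + 27631*(-1/23966)) = √(-1589 - 27631/23966) = √(-38109605/23966) = I*√913334793430/23966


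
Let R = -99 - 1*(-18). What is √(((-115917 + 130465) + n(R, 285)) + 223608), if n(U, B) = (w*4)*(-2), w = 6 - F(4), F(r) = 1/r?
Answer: √238110 ≈ 487.97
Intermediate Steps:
R = -81 (R = -99 + 18 = -81)
w = 23/4 (w = 6 - 1/4 = 6 - 1*¼ = 6 - ¼ = 23/4 ≈ 5.7500)
n(U, B) = -46 (n(U, B) = ((23/4)*4)*(-2) = 23*(-2) = -46)
√(((-115917 + 130465) + n(R, 285)) + 223608) = √(((-115917 + 130465) - 46) + 223608) = √((14548 - 46) + 223608) = √(14502 + 223608) = √238110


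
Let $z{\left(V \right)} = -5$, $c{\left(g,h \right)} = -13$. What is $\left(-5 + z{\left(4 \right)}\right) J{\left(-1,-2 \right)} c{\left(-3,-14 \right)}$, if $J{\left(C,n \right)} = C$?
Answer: $-130$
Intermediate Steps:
$\left(-5 + z{\left(4 \right)}\right) J{\left(-1,-2 \right)} c{\left(-3,-14 \right)} = \left(-5 - 5\right) \left(-1\right) \left(-13\right) = \left(-10\right) \left(-1\right) \left(-13\right) = 10 \left(-13\right) = -130$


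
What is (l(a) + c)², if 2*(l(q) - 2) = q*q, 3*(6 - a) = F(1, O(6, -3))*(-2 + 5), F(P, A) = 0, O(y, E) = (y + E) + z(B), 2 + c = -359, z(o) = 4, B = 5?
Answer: 116281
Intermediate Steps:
c = -361 (c = -2 - 359 = -361)
O(y, E) = 4 + E + y (O(y, E) = (y + E) + 4 = (E + y) + 4 = 4 + E + y)
a = 6 (a = 6 - 0*(-2 + 5) = 6 - 0*3 = 6 - ⅓*0 = 6 + 0 = 6)
l(q) = 2 + q²/2 (l(q) = 2 + (q*q)/2 = 2 + q²/2)
(l(a) + c)² = ((2 + (½)*6²) - 361)² = ((2 + (½)*36) - 361)² = ((2 + 18) - 361)² = (20 - 361)² = (-341)² = 116281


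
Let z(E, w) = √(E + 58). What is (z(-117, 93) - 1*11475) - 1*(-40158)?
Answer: 28683 + I*√59 ≈ 28683.0 + 7.6811*I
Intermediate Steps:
z(E, w) = √(58 + E)
(z(-117, 93) - 1*11475) - 1*(-40158) = (√(58 - 117) - 1*11475) - 1*(-40158) = (√(-59) - 11475) + 40158 = (I*√59 - 11475) + 40158 = (-11475 + I*√59) + 40158 = 28683 + I*√59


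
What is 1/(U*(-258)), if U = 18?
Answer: -1/4644 ≈ -0.00021533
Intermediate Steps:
1/(U*(-258)) = 1/(18*(-258)) = 1/(-4644) = -1/4644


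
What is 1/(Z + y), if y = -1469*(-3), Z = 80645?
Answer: 1/85052 ≈ 1.1758e-5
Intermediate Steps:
y = 4407
1/(Z + y) = 1/(80645 + 4407) = 1/85052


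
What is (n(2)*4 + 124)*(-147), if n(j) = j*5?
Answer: -24108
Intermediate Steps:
n(j) = 5*j
(n(2)*4 + 124)*(-147) = ((5*2)*4 + 124)*(-147) = (10*4 + 124)*(-147) = (40 + 124)*(-147) = 164*(-147) = -24108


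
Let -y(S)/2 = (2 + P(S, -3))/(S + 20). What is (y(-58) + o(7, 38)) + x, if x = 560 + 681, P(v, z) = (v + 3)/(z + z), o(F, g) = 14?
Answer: 143137/114 ≈ 1255.6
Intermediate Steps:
P(v, z) = (3 + v)/(2*z) (P(v, z) = (3 + v)/((2*z)) = (3 + v)*(1/(2*z)) = (3 + v)/(2*z))
x = 1241
y(S) = -2*(3/2 - S/6)/(20 + S) (y(S) = -2*(2 + (½)*(3 + S)/(-3))/(S + 20) = -2*(2 + (½)*(-⅓)*(3 + S))/(20 + S) = -2*(2 + (-½ - S/6))/(20 + S) = -2*(3/2 - S/6)/(20 + S))
(y(-58) + o(7, 38)) + x = ((-9 - 58)/(3*(20 - 58)) + 14) + 1241 = ((⅓)*(-67)/(-38) + 14) + 1241 = ((⅓)*(-1/38)*(-67) + 14) + 1241 = (67/114 + 14) + 1241 = 1663/114 + 1241 = 143137/114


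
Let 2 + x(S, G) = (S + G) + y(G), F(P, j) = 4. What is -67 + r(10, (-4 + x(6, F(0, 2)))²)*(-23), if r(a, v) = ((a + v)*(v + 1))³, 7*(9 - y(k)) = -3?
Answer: -13085380804701637488115467/13841287201 ≈ -9.4539e+14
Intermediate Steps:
y(k) = 66/7 (y(k) = 9 - ⅐*(-3) = 9 + 3/7 = 66/7)
x(S, G) = 52/7 + G + S (x(S, G) = -2 + ((S + G) + 66/7) = -2 + ((G + S) + 66/7) = -2 + (66/7 + G + S) = 52/7 + G + S)
r(a, v) = (1 + v)³*(a + v)³ (r(a, v) = ((a + v)*(1 + v))³ = ((1 + v)*(a + v))³ = (1 + v)³*(a + v)³)
-67 + r(10, (-4 + x(6, F(0, 2)))²)*(-23) = -67 + ((1 + (-4 + (52/7 + 4 + 6))²)³*(10 + (-4 + (52/7 + 4 + 6))²)³)*(-23) = -67 + ((1 + (-4 + 122/7)²)³*(10 + (-4 + 122/7)²)³)*(-23) = -67 + ((1 + (94/7)²)³*(10 + (94/7)²)³)*(-23) = -67 + ((1 + 8836/49)³*(10 + 8836/49)³)*(-23) = -67 + ((8885/49)³*(9326/49)³)*(-23) = -67 + ((701410554125/117649)*(811122097976/117649))*(-23) = -67 + (568929600204378700951000/13841287201)*(-23) = -67 - 13085380804700710121873000/13841287201 = -13085380804701637488115467/13841287201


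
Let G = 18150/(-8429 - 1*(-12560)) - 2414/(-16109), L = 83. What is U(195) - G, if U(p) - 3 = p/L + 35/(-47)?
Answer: 5300393831/86532344793 ≈ 0.061253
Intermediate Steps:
U(p) = 106/47 + p/83 (U(p) = 3 + (p/83 + 35/(-47)) = 3 + (p*(1/83) + 35*(-1/47)) = 3 + (p/83 - 35/47) = 3 + (-35/47 + p/83) = 106/47 + p/83)
G = 100783528/22182093 (G = 18150/(-8429 + 12560) - 2414*(-1/16109) = 18150/4131 + 2414/16109 = 18150*(1/4131) + 2414/16109 = 6050/1377 + 2414/16109 = 100783528/22182093 ≈ 4.5435)
U(195) - G = (106/47 + (1/83)*195) - 1*100783528/22182093 = (106/47 + 195/83) - 100783528/22182093 = 17963/3901 - 100783528/22182093 = 5300393831/86532344793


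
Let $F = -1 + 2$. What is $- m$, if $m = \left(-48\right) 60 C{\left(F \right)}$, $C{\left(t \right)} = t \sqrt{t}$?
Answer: $2880$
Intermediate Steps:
$F = 1$
$C{\left(t \right)} = t^{\frac{3}{2}}$
$m = -2880$ ($m = \left(-48\right) 60 \cdot 1^{\frac{3}{2}} = \left(-2880\right) 1 = -2880$)
$- m = \left(-1\right) \left(-2880\right) = 2880$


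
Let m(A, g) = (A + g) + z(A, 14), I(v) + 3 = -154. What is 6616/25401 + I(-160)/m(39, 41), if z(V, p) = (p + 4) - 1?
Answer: -3346205/2463897 ≈ -1.3581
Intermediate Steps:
z(V, p) = 3 + p (z(V, p) = (4 + p) - 1 = 3 + p)
I(v) = -157 (I(v) = -3 - 154 = -157)
m(A, g) = 17 + A + g (m(A, g) = (A + g) + (3 + 14) = (A + g) + 17 = 17 + A + g)
6616/25401 + I(-160)/m(39, 41) = 6616/25401 - 157/(17 + 39 + 41) = 6616*(1/25401) - 157/97 = 6616/25401 - 157*1/97 = 6616/25401 - 157/97 = -3346205/2463897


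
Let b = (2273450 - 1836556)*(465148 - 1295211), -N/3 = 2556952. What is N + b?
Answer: -362657215178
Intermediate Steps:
N = -7670856 (N = -3*2556952 = -7670856)
b = -362649544322 (b = 436894*(-830063) = -362649544322)
N + b = -7670856 - 362649544322 = -362657215178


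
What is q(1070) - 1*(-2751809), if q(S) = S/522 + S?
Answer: 718501954/261 ≈ 2.7529e+6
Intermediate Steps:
q(S) = 523*S/522 (q(S) = S*(1/522) + S = S/522 + S = 523*S/522)
q(1070) - 1*(-2751809) = (523/522)*1070 - 1*(-2751809) = 279805/261 + 2751809 = 718501954/261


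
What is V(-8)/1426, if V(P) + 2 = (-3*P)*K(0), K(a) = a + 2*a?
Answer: -1/713 ≈ -0.0014025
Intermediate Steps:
K(a) = 3*a
V(P) = -2 (V(P) = -2 + (-3*P)*(3*0) = -2 - 3*P*0 = -2 + 0 = -2)
V(-8)/1426 = -2/1426 = -2*1/1426 = -1/713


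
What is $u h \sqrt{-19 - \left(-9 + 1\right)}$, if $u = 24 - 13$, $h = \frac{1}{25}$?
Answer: $\frac{11 i \sqrt{11}}{25} \approx 1.4593 i$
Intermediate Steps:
$h = \frac{1}{25} \approx 0.04$
$u = 11$
$u h \sqrt{-19 - \left(-9 + 1\right)} = 11 \cdot \frac{1}{25} \sqrt{-19 - \left(-9 + 1\right)} = \frac{11 \sqrt{-19 - -8}}{25} = \frac{11 \sqrt{-19 + 8}}{25} = \frac{11 \sqrt{-11}}{25} = \frac{11 i \sqrt{11}}{25}$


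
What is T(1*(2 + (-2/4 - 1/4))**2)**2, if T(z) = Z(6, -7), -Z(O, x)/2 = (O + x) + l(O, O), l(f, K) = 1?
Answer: 0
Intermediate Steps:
Z(O, x) = -2 - 2*O - 2*x (Z(O, x) = -2*((O + x) + 1) = -2*(1 + O + x) = -2 - 2*O - 2*x)
T(z) = 0 (T(z) = -2 - 2*6 - 2*(-7) = -2 - 12 + 14 = 0)
T(1*(2 + (-2/4 - 1/4))**2)**2 = 0**2 = 0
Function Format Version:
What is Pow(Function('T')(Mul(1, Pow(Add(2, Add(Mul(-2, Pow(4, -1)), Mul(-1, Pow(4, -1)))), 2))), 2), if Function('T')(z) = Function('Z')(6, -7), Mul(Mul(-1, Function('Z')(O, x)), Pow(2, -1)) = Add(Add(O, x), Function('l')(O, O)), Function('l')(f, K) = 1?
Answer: 0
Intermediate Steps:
Function('Z')(O, x) = Add(-2, Mul(-2, O), Mul(-2, x)) (Function('Z')(O, x) = Mul(-2, Add(Add(O, x), 1)) = Mul(-2, Add(1, O, x)) = Add(-2, Mul(-2, O), Mul(-2, x)))
Function('T')(z) = 0 (Function('T')(z) = Add(-2, Mul(-2, 6), Mul(-2, -7)) = Add(-2, -12, 14) = 0)
Pow(Function('T')(Mul(1, Pow(Add(2, Add(Mul(-2, Pow(4, -1)), Mul(-1, Pow(4, -1)))), 2))), 2) = Pow(0, 2) = 0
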